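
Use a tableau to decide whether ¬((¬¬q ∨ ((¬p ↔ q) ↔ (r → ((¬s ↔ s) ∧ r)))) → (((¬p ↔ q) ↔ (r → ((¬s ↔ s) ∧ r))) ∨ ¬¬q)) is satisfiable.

Initial set: {T ¬((¬¬q ∨ ((¬p ↔ q) ↔ (r → ((¬s ↔ s) ∧ r)))) → (((¬p ↔ q) ↔ (r → ((¬s ↔ s) ∧ r))) ∨ ¬¬q))}.
T ¬((¬¬q ∨ ((¬p ↔ q) ↔ (r → ((¬s ↔ s) ∧ r)))) → (((¬p ↔ q) ↔ (r → ((¬s ↔ s) ∧ r))) ∨ ¬¬q)): α-rule — add T (¬¬q ∨ ((¬p ↔ q) ↔ (r → ((¬s ↔ s) ∧ r)))), F (((¬p ↔ q) ↔ (r → ((¬s ↔ s) ∧ r))) ∨ ¬¬q).
F (((¬p ↔ q) ↔ (r → ((¬s ↔ s) ∧ r))) ∨ ¬¬q): α-rule — add F ((¬p ↔ q) ↔ (r → ((¬s ↔ s) ∧ r))), F ¬¬q.
F ¬¬q: drop double negation, giving F q.
T (¬¬q ∨ ((¬p ↔ q) ↔ (r → ((¬s ↔ s) ∧ r)))): β-rule — branch into T ¬¬q  //  T ((¬p ↔ q) ↔ (r → ((¬s ↔ s) ∧ r))).
  branch 1 (add T ¬¬q):
    T ¬¬q: drop double negation, giving T q.
    × closes — contains both q and ¬q.
  branch 2 (add T ((¬p ↔ q) ↔ (r → ((¬s ↔ s) ∧ r)))):
    F ((¬p ↔ q) ↔ (r → ((¬s ↔ s) ∧ r))): β-rule — branch into T (¬p ↔ q), F (r → ((¬s ↔ s) ∧ r))  //  F (¬p ↔ q), T (r → ((¬s ↔ s) ∧ r)).
      branch 2.1 (add T (¬p ↔ q), F (r → ((¬s ↔ s) ∧ r))):
        F (r → ((¬s ↔ s) ∧ r)): α-rule — add T r, F ((¬s ↔ s) ∧ r).
        T ((¬p ↔ q) ↔ (r → ((¬s ↔ s) ∧ r))): β-rule — branch into T (¬p ↔ q), T (r → ((¬s ↔ s) ∧ r))  //  F (¬p ↔ q), F (r → ((¬s ↔ s) ∧ r)).
          branch 2.1.1 (add T (¬p ↔ q), T (r → ((¬s ↔ s) ∧ r))):
            T (¬p ↔ q): β-rule — branch into T ¬p, T q  //  F ¬p, F q.
              branch 2.1.1.1 (add T ¬p, T q):
                × closes — contains both q and ¬q.
              branch 2.1.1.2 (add F ¬p, F q):
                F ((¬s ↔ s) ∧ r): β-rule — branch into F (¬s ↔ s)  //  F r.
                  branch 2.1.1.2.1 (add F (¬s ↔ s)):
                    T (¬p ↔ q): β-rule — branch into T ¬p, T q  //  F ¬p, F q.
                      branch 2.1.1.2.1.1 (add T ¬p, T q):
                        × closes — contains both p and ¬p.
                      branch 2.1.1.2.1.2 (add F ¬p, F q):
                        T (r → ((¬s ↔ s) ∧ r)): β-rule — branch into F r  //  T ((¬s ↔ s) ∧ r).
                          branch 2.1.1.2.1.2.1 (add F r):
                            × closes — contains both r and ¬r.
                          branch 2.1.1.2.1.2.2 (add T ((¬s ↔ s) ∧ r)):
                            T ((¬s ↔ s) ∧ r): α-rule — add T (¬s ↔ s), T r.
                            F (¬s ↔ s): β-rule — branch into T ¬s, F s  //  F ¬s, T s.
                              branch 2.1.1.2.1.2.2.1 (add T ¬s, F s):
                                T (¬s ↔ s): β-rule — branch into T ¬s, T s  //  F ¬s, F s.
                                  branch 2.1.1.2.1.2.2.1.1 (add T ¬s, T s):
                                    × closes — contains both s and ¬s.
                                  branch 2.1.1.2.1.2.2.1.2 (add F ¬s, F s):
                                    × closes — contains both s and ¬s.
                              branch 2.1.1.2.1.2.2.2 (add F ¬s, T s):
                                T (¬s ↔ s): β-rule — branch into T ¬s, T s  //  F ¬s, F s.
                                  branch 2.1.1.2.1.2.2.2.1 (add T ¬s, T s):
                                    × closes — contains both s and ¬s.
                                  branch 2.1.1.2.1.2.2.2.2 (add F ¬s, F s):
                                    × closes — contains both s and ¬s.
                  branch 2.1.1.2.2 (add F r):
                    × closes — contains both r and ¬r.
          branch 2.1.2 (add F (¬p ↔ q), F (r → ((¬s ↔ s) ∧ r))):
            F (r → ((¬s ↔ s) ∧ r)): α-rule — add T r, F ((¬s ↔ s) ∧ r).
            T (¬p ↔ q): β-rule — branch into T ¬p, T q  //  F ¬p, F q.
              branch 2.1.2.1 (add T ¬p, T q):
                × closes — contains both q and ¬q.
              branch 2.1.2.2 (add F ¬p, F q):
                F ((¬s ↔ s) ∧ r): β-rule — branch into F (¬s ↔ s)  //  F r.
                  branch 2.1.2.2.1 (add F (¬s ↔ s)):
                    F (¬p ↔ q): β-rule — branch into T ¬p, F q  //  F ¬p, T q.
                      branch 2.1.2.2.1.1 (add T ¬p, F q):
                        × closes — contains both p and ¬p.
                      branch 2.1.2.2.1.2 (add F ¬p, T q):
                        × closes — contains both q and ¬q.
                  branch 2.1.2.2.2 (add F r):
                    × closes — contains both r and ¬r.
      branch 2.2 (add F (¬p ↔ q), T (r → ((¬s ↔ s) ∧ r))):
        T ((¬p ↔ q) ↔ (r → ((¬s ↔ s) ∧ r))): β-rule — branch into T (¬p ↔ q), T (r → ((¬s ↔ s) ∧ r))  //  F (¬p ↔ q), F (r → ((¬s ↔ s) ∧ r)).
          branch 2.2.1 (add T (¬p ↔ q), T (r → ((¬s ↔ s) ∧ r))):
            F (¬p ↔ q): β-rule — branch into T ¬p, F q  //  F ¬p, T q.
              branch 2.2.1.1 (add T ¬p, F q):
                T (r → ((¬s ↔ s) ∧ r)): β-rule — branch into F r  //  T ((¬s ↔ s) ∧ r).
                  branch 2.2.1.1.1 (add F r):
                    T (¬p ↔ q): β-rule — branch into T ¬p, T q  //  F ¬p, F q.
                      branch 2.2.1.1.1.1 (add T ¬p, T q):
                        × closes — contains both q and ¬q.
                      branch 2.2.1.1.1.2 (add F ¬p, F q):
                        × closes — contains both p and ¬p.
                  branch 2.2.1.1.2 (add T ((¬s ↔ s) ∧ r)):
                    T ((¬s ↔ s) ∧ r): α-rule — add T (¬s ↔ s), T r.
                    T (¬p ↔ q): β-rule — branch into T ¬p, T q  //  F ¬p, F q.
                      branch 2.2.1.1.2.1 (add T ¬p, T q):
                        × closes — contains both q and ¬q.
                      branch 2.2.1.1.2.2 (add F ¬p, F q):
                        × closes — contains both p and ¬p.
              branch 2.2.1.2 (add F ¬p, T q):
                × closes — contains both q and ¬q.
          branch 2.2.2 (add F (¬p ↔ q), F (r → ((¬s ↔ s) ∧ r))):
            F (r → ((¬s ↔ s) ∧ r)): α-rule — add T r, F ((¬s ↔ s) ∧ r).
            F (¬p ↔ q): β-rule — branch into T ¬p, F q  //  F ¬p, T q.
              branch 2.2.2.1 (add T ¬p, F q):
                T (r → ((¬s ↔ s) ∧ r)): β-rule — branch into F r  //  T ((¬s ↔ s) ∧ r).
                  branch 2.2.2.1.1 (add F r):
                    × closes — contains both r and ¬r.
                  branch 2.2.2.1.2 (add T ((¬s ↔ s) ∧ r)):
                    T ((¬s ↔ s) ∧ r): α-rule — add T (¬s ↔ s), T r.
                    F (¬p ↔ q): β-rule — branch into T ¬p, F q  //  F ¬p, T q.
                      branch 2.2.2.1.2.1 (add T ¬p, F q):
                        F ((¬s ↔ s) ∧ r): β-rule — branch into F (¬s ↔ s)  //  F r.
                          branch 2.2.2.1.2.1.1 (add F (¬s ↔ s)):
                            T (¬s ↔ s): β-rule — branch into T ¬s, T s  //  F ¬s, F s.
                              branch 2.2.2.1.2.1.1.1 (add T ¬s, T s):
                                × closes — contains both s and ¬s.
                              branch 2.2.2.1.2.1.1.2 (add F ¬s, F s):
                                × closes — contains both s and ¬s.
                          branch 2.2.2.1.2.1.2 (add F r):
                            × closes — contains both r and ¬r.
                      branch 2.2.2.1.2.2 (add F ¬p, T q):
                        × closes — contains both p and ¬p.
              branch 2.2.2.2 (add F ¬p, T q):
                × closes — contains both q and ¬q.
All 24 branches close.
Every branch closed; the formula is unsatisfiable.

Unsatisfiable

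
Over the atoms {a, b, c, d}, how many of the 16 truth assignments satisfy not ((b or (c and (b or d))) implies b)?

Initial set: {T not ((b or (c and (b or d))) implies b)}.
T not ((b or (c and (b or d))) implies b): α-rule — add T (b or (c and (b or d))), F b.
T (b or (c and (b or d))): β-rule — branch into T b  //  T (c and (b or d)).
  branch 1 (add T b):
    × closes — contains both b and not b.
  branch 2 (add T (c and (b or d))):
    T (c and (b or d)): α-rule — add T c, T (b or d).
    T (b or d): β-rule — branch into T b  //  T d.
      branch 2.1 (add T b):
        × closes — contains both b and not b.
      branch 2.2 (add T d):
        ○ open, literals {b=false, c=true, d=true}.
2 branches closed, 1 open.
Each open branch fixes some atoms; the unmentioned ones are free. Counting distinct full assignments: branch {b=false, c=true, d=true} (a) contributes 2 new. Total: 2.

2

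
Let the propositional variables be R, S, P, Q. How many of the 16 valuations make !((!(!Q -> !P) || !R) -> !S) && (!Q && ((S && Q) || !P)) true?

Initial set: {T (!((!(!Q -> !P) || !R) -> !S) && (!Q && ((S && Q) || !P)))}.
T (!((!(!Q -> !P) || !R) -> !S) && (!Q && ((S && Q) || !P))): α-rule — add T !((!(!Q -> !P) || !R) -> !S), T (!Q && ((S && Q) || !P)).
T !((!(!Q -> !P) || !R) -> !S): α-rule — add T (!(!Q -> !P) || !R), F !S.
T (!Q && ((S && Q) || !P)): α-rule — add T !Q, T ((S && Q) || !P).
T (!(!Q -> !P) || !R): β-rule — branch into T !(!Q -> !P)  //  T !R.
  branch 1 (add T !(!Q -> !P)):
    T !(!Q -> !P): α-rule — add T !Q, F !P.
    T ((S && Q) || !P): β-rule — branch into T (S && Q)  //  T !P.
      branch 1.1 (add T (S && Q)):
        T (S && Q): α-rule — add T S, T Q.
        × closes — contains both Q and !Q.
      branch 1.2 (add T !P):
        × closes — contains both P and !P.
  branch 2 (add T !R):
    T ((S && Q) || !P): β-rule — branch into T (S && Q)  //  T !P.
      branch 2.1 (add T (S && Q)):
        T (S && Q): α-rule — add T S, T Q.
        × closes — contains both Q and !Q.
      branch 2.2 (add T !P):
        ○ open, literals {P=0, Q=0, R=0, S=1}.
3 branches closed, 1 open.
Each open branch fixes some atoms; the unmentioned ones are free. Counting distinct full assignments: branch {P=0, Q=0, R=0, S=1} (none free) contributes 1 new. Total: 1.

1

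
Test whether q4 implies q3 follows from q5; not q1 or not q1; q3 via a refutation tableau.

Initial set: {q5; (not q1 or not q1); q3; not (q4 implies q3)}.
not (q4 implies q3): α-rule — add q4, not q3.
× closes — contains both q3 and not q3.
All 1 branch closes.
Every branch closed, so the premises entail the conclusion.

Yes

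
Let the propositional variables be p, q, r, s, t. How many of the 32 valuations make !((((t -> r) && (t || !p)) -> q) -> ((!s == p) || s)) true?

Initial set: {T !((((t -> r) && (t || !p)) -> q) -> ((!s == p) || s))}.
T !((((t -> r) && (t || !p)) -> q) -> ((!s == p) || s)): α-rule — add T (((t -> r) && (t || !p)) -> q), F ((!s == p) || s).
F ((!s == p) || s): α-rule — add F (!s == p), F s.
T (((t -> r) && (t || !p)) -> q): β-rule — branch into F ((t -> r) && (t || !p))  //  T q.
  branch 1 (add F ((t -> r) && (t || !p))):
    F (!s == p): β-rule — branch into T !s, F p  //  F !s, T p.
      branch 1.1 (add T !s, F p):
        F ((t -> r) && (t || !p)): β-rule — branch into F (t -> r)  //  F (t || !p).
          branch 1.1.1 (add F (t -> r)):
            F (t -> r): α-rule — add T t, F r.
            ○ open, literals {p=0, r=0, s=0, t=1}.
          branch 1.1.2 (add F (t || !p)):
            F (t || !p): α-rule — add F t, F !p.
            × closes — contains both p and !p.
      branch 1.2 (add F !s, T p):
        × closes — contains both s and !s.
  branch 2 (add T q):
    F (!s == p): β-rule — branch into T !s, F p  //  F !s, T p.
      branch 2.1 (add T !s, F p):
        ○ open, literals {p=0, q=1, s=0}.
      branch 2.2 (add F !s, T p):
        × closes — contains both s and !s.
3 branches closed, 2 open.
Each open branch fixes some atoms; the unmentioned ones are free. Counting distinct full assignments: branch {p=0, r=0, s=0, t=1} (q) contributes 2 new; branch {p=0, q=1, s=0} (r, t) contributes 3 new. Total: 5.

5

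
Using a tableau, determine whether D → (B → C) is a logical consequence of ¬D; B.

Yes

Initial set: {¬D; B; ¬(D → (B → C))}.
¬(D → (B → C)): α-rule — add D, ¬(B → C).
× closes — contains both D and ¬D.
All 1 branch closes.
Every branch closed, so the premises entail the conclusion.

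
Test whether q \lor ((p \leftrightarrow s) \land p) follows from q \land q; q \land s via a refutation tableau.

Initial set: {(q \land q); (q \land s); \lnot (q \lor ((p \leftrightarrow s) \land p))}.
(q \land q): α-rule — add q, q.
(q \land s): α-rule — add q, s.
\lnot (q \lor ((p \leftrightarrow s) \land p)): α-rule — add \lnot q, \lnot ((p \leftrightarrow s) \land p).
× closes — contains both q and \lnot q.
All 1 branch closes.
Every branch closed, so the premises entail the conclusion.

Yes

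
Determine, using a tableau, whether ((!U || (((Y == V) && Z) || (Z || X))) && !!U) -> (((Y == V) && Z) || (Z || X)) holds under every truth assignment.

Valid

Assume the negation and expand:
Initial set: {!(((!U || (((Y == V) && Z) || (Z || X))) && !!U) -> (((Y == V) && Z) || (Z || X)))}.
!(((!U || (((Y == V) && Z) || (Z || X))) && !!U) -> (((Y == V) && Z) || (Z || X))): α-rule — add ((!U || (((Y == V) && Z) || (Z || X))) && !!U), !(((Y == V) && Z) || (Z || X)).
((!U || (((Y == V) && Z) || (Z || X))) && !!U): α-rule — add (!U || (((Y == V) && Z) || (Z || X))), !!U.
!(((Y == V) && Z) || (Z || X)): α-rule — add !((Y == V) && Z), !(Z || X).
!!U: drop double negation, giving U.
!(Z || X): α-rule — add !Z, !X.
(!U || (((Y == V) && Z) || (Z || X))): β-rule — branch into !U  //  (((Y == V) && Z) || (Z || X)).
  branch 1 (add !U):
    × closes — contains both U and !U.
  branch 2 (add (((Y == V) && Z) || (Z || X))):
    !((Y == V) && Z): β-rule — branch into !(Y == V)  //  !Z.
      branch 2.1 (add !(Y == V)):
        (((Y == V) && Z) || (Z || X)): β-rule — branch into ((Y == V) && Z)  //  (Z || X).
          branch 2.1.1 (add ((Y == V) && Z)):
            ((Y == V) && Z): α-rule — add (Y == V), Z.
            × closes — contains both Z and !Z.
          branch 2.1.2 (add (Z || X)):
            !(Y == V): β-rule — branch into Y, !V  //  !Y, V.
              branch 2.1.2.1 (add Y, !V):
                (Z || X): β-rule — branch into Z  //  X.
                  branch 2.1.2.1.1 (add Z):
                    × closes — contains both Z and !Z.
                  branch 2.1.2.1.2 (add X):
                    × closes — contains both X and !X.
              branch 2.1.2.2 (add !Y, V):
                (Z || X): β-rule — branch into Z  //  X.
                  branch 2.1.2.2.1 (add Z):
                    × closes — contains both Z and !Z.
                  branch 2.1.2.2.2 (add X):
                    × closes — contains both X and !X.
      branch 2.2 (add !Z):
        (((Y == V) && Z) || (Z || X)): β-rule — branch into ((Y == V) && Z)  //  (Z || X).
          branch 2.2.1 (add ((Y == V) && Z)):
            ((Y == V) && Z): α-rule — add (Y == V), Z.
            × closes — contains both Z and !Z.
          branch 2.2.2 (add (Z || X)):
            (Z || X): β-rule — branch into Z  //  X.
              branch 2.2.2.1 (add Z):
                × closes — contains both Z and !Z.
              branch 2.2.2.2 (add X):
                × closes — contains both X and !X.
All 9 branches close.
Every branch closed, so the negation is unsatisfiable and the formula is valid.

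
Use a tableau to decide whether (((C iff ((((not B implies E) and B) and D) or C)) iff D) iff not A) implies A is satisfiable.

Satisfiable

Initial set: {((((C iff ((((not B implies E) and B) and D) or C)) iff D) iff not A) implies A)}.
((((C iff ((((not B implies E) and B) and D) or C)) iff D) iff not A) implies A): β-rule — branch into not (((C iff ((((not B implies E) and B) and D) or C)) iff D) iff not A)  //  A.
  branch 1 (add not (((C iff ((((not B implies E) and B) and D) or C)) iff D) iff not A)):
    not (((C iff ((((not B implies E) and B) and D) or C)) iff D) iff not A): β-rule — branch into ((C iff ((((not B implies E) and B) and D) or C)) iff D), not not A  //  not ((C iff ((((not B implies E) and B) and D) or C)) iff D), not A.
      branch 1.1 (add ((C iff ((((not B implies E) and B) and D) or C)) iff D), not not A):
        ((C iff ((((not B implies E) and B) and D) or C)) iff D): β-rule — branch into (C iff ((((not B implies E) and B) and D) or C)), D  //  not (C iff ((((not B implies E) and B) and D) or C)), not D.
          branch 1.1.1 (add (C iff ((((not B implies E) and B) and D) or C)), D):
            (C iff ((((not B implies E) and B) and D) or C)): β-rule — branch into C, ((((not B implies E) and B) and D) or C)  //  not C, not ((((not B implies E) and B) and D) or C).
              branch 1.1.1.1 (add C, ((((not B implies E) and B) and D) or C)):
                ((((not B implies E) and B) and D) or C): β-rule — branch into (((not B implies E) and B) and D)  //  C.
                  branch 1.1.1.1.1 (add (((not B implies E) and B) and D)):
                    (((not B implies E) and B) and D): α-rule — add ((not B implies E) and B), D.
                    ((not B implies E) and B): α-rule — add (not B implies E), B.
                    (not B implies E): β-rule — branch into not not B  //  E.
                      branch 1.1.1.1.1.1 (add not not B):
                        ○ open, literals {A=true, B=true, C=true, D=true}.
                      branch 1.1.1.1.1.2 (add E):
                        ○ open, literals {A=true, B=true, C=true, D=true, E=true}.
                  branch 1.1.1.1.2 (add C):
                    ○ open, literals {A=true, C=true, D=true}.
              branch 1.1.1.2 (add not C, not ((((not B implies E) and B) and D) or C)):
                not ((((not B implies E) and B) and D) or C): α-rule — add not (((not B implies E) and B) and D), not C.
                not (((not B implies E) and B) and D): β-rule — branch into not ((not B implies E) and B)  //  not D.
                  branch 1.1.1.2.1 (add not ((not B implies E) and B)):
                    not ((not B implies E) and B): β-rule — branch into not (not B implies E)  //  not B.
                      branch 1.1.1.2.1.1 (add not (not B implies E)):
                        not (not B implies E): α-rule — add not B, not E.
                        ○ open, literals {A=true, B=false, C=false, D=true, E=false}.
                      branch 1.1.1.2.1.2 (add not B):
                        ○ open, literals {A=true, B=false, C=false, D=true}.
                  branch 1.1.1.2.2 (add not D):
                    × closes — contains both D and not D.
          branch 1.1.2 (add not (C iff ((((not B implies E) and B) and D) or C)), not D):
            not (C iff ((((not B implies E) and B) and D) or C)): β-rule — branch into C, not ((((not B implies E) and B) and D) or C)  //  not C, ((((not B implies E) and B) and D) or C).
              branch 1.1.2.1 (add C, not ((((not B implies E) and B) and D) or C)):
                not ((((not B implies E) and B) and D) or C): α-rule — add not (((not B implies E) and B) and D), not C.
                × closes — contains both C and not C.
              branch 1.1.2.2 (add not C, ((((not B implies E) and B) and D) or C)):
                ((((not B implies E) and B) and D) or C): β-rule — branch into (((not B implies E) and B) and D)  //  C.
                  branch 1.1.2.2.1 (add (((not B implies E) and B) and D)):
                    (((not B implies E) and B) and D): α-rule — add ((not B implies E) and B), D.
                    × closes — contains both D and not D.
                  branch 1.1.2.2.2 (add C):
                    × closes — contains both C and not C.
      branch 1.2 (add not ((C iff ((((not B implies E) and B) and D) or C)) iff D), not A):
        not ((C iff ((((not B implies E) and B) and D) or C)) iff D): β-rule — branch into (C iff ((((not B implies E) and B) and D) or C)), not D  //  not (C iff ((((not B implies E) and B) and D) or C)), D.
          branch 1.2.1 (add (C iff ((((not B implies E) and B) and D) or C)), not D):
            (C iff ((((not B implies E) and B) and D) or C)): β-rule — branch into C, ((((not B implies E) and B) and D) or C)  //  not C, not ((((not B implies E) and B) and D) or C).
              branch 1.2.1.1 (add C, ((((not B implies E) and B) and D) or C)):
                ((((not B implies E) and B) and D) or C): β-rule — branch into (((not B implies E) and B) and D)  //  C.
                  branch 1.2.1.1.1 (add (((not B implies E) and B) and D)):
                    (((not B implies E) and B) and D): α-rule — add ((not B implies E) and B), D.
                    × closes — contains both D and not D.
                  branch 1.2.1.1.2 (add C):
                    ○ open, literals {A=false, C=true, D=false}.
              branch 1.2.1.2 (add not C, not ((((not B implies E) and B) and D) or C)):
                not ((((not B implies E) and B) and D) or C): α-rule — add not (((not B implies E) and B) and D), not C.
                not (((not B implies E) and B) and D): β-rule — branch into not ((not B implies E) and B)  //  not D.
                  branch 1.2.1.2.1 (add not ((not B implies E) and B)):
                    not ((not B implies E) and B): β-rule — branch into not (not B implies E)  //  not B.
                      branch 1.2.1.2.1.1 (add not (not B implies E)):
                        not (not B implies E): α-rule — add not B, not E.
                        ○ open, literals {A=false, B=false, C=false, D=false, E=false}.
                      branch 1.2.1.2.1.2 (add not B):
                        ○ open, literals {A=false, B=false, C=false, D=false}.
                  branch 1.2.1.2.2 (add not D):
                    ○ open, literals {A=false, C=false, D=false}.
          branch 1.2.2 (add not (C iff ((((not B implies E) and B) and D) or C)), D):
            not (C iff ((((not B implies E) and B) and D) or C)): β-rule — branch into C, not ((((not B implies E) and B) and D) or C)  //  not C, ((((not B implies E) and B) and D) or C).
              branch 1.2.2.1 (add C, not ((((not B implies E) and B) and D) or C)):
                not ((((not B implies E) and B) and D) or C): α-rule — add not (((not B implies E) and B) and D), not C.
                × closes — contains both C and not C.
              branch 1.2.2.2 (add not C, ((((not B implies E) and B) and D) or C)):
                ((((not B implies E) and B) and D) or C): β-rule — branch into (((not B implies E) and B) and D)  //  C.
                  branch 1.2.2.2.1 (add (((not B implies E) and B) and D)):
                    (((not B implies E) and B) and D): α-rule — add ((not B implies E) and B), D.
                    ((not B implies E) and B): α-rule — add (not B implies E), B.
                    (not B implies E): β-rule — branch into not not B  //  E.
                      branch 1.2.2.2.1.1 (add not not B):
                        ○ open, literals {A=false, B=true, C=false, D=true}.
                      branch 1.2.2.2.1.2 (add E):
                        ○ open, literals {A=false, B=true, C=false, D=true, E=true}.
                  branch 1.2.2.2.2 (add C):
                    × closes — contains both C and not C.
  branch 2 (add A):
    ○ open, literals {A=true}.
7 branches closed, 12 open.
An open branch gives a satisfying assignment: A=true, B=true, C=true, D=true.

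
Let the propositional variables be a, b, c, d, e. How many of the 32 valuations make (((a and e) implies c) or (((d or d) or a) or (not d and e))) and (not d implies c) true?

24

Initial set: {((((a and e) implies c) or (((d or d) or a) or (not d and e))) and (not d implies c))}.
((((a and e) implies c) or (((d or d) or a) or (not d and e))) and (not d implies c)): α-rule — add (((a and e) implies c) or (((d or d) or a) or (not d and e))), (not d implies c).
(((a and e) implies c) or (((d or d) or a) or (not d and e))): β-rule — branch into ((a and e) implies c)  //  (((d or d) or a) or (not d and e)).
  branch 1 (add ((a and e) implies c)):
    (not d implies c): β-rule — branch into not not d  //  c.
      branch 1.1 (add not not d):
        ((a and e) implies c): β-rule — branch into not (a and e)  //  c.
          branch 1.1.1 (add not (a and e)):
            not (a and e): β-rule — branch into not a  //  not e.
              branch 1.1.1.1 (add not a):
                ○ open, literals {a=false, d=true}.
              branch 1.1.1.2 (add not e):
                ○ open, literals {d=true, e=false}.
          branch 1.1.2 (add c):
            ○ open, literals {c=true, d=true}.
      branch 1.2 (add c):
        ((a and e) implies c): β-rule — branch into not (a and e)  //  c.
          branch 1.2.1 (add not (a and e)):
            not (a and e): β-rule — branch into not a  //  not e.
              branch 1.2.1.1 (add not a):
                ○ open, literals {a=false, c=true}.
              branch 1.2.1.2 (add not e):
                ○ open, literals {c=true, e=false}.
          branch 1.2.2 (add c):
            ○ open, literals {c=true}.
  branch 2 (add (((d or d) or a) or (not d and e))):
    (not d implies c): β-rule — branch into not not d  //  c.
      branch 2.1 (add not not d):
        (((d or d) or a) or (not d and e)): β-rule — branch into ((d or d) or a)  //  (not d and e).
          branch 2.1.1 (add ((d or d) or a)):
            ((d or d) or a): β-rule — branch into (d or d)  //  a.
              branch 2.1.1.1 (add (d or d)):
                (d or d): β-rule — branch into d  //  d.
                  branch 2.1.1.1.1 (add d):
                    ○ open, literals {d=true}.
                  branch 2.1.1.1.2 (add d):
                    ○ open, literals {d=true}.
              branch 2.1.1.2 (add a):
                ○ open, literals {a=true, d=true}.
          branch 2.1.2 (add (not d and e)):
            (not d and e): α-rule — add not d, e.
            × closes — contains both d and not d.
      branch 2.2 (add c):
        (((d or d) or a) or (not d and e)): β-rule — branch into ((d or d) or a)  //  (not d and e).
          branch 2.2.1 (add ((d or d) or a)):
            ((d or d) or a): β-rule — branch into (d or d)  //  a.
              branch 2.2.1.1 (add (d or d)):
                (d or d): β-rule — branch into d  //  d.
                  branch 2.2.1.1.1 (add d):
                    ○ open, literals {c=true, d=true}.
                  branch 2.2.1.1.2 (add d):
                    ○ open, literals {c=true, d=true}.
              branch 2.2.1.2 (add a):
                ○ open, literals {a=true, c=true}.
          branch 2.2.2 (add (not d and e)):
            (not d and e): α-rule — add not d, e.
            ○ open, literals {c=true, d=false, e=true}.
1 branch closed, 13 open.
Each open branch fixes some atoms; the unmentioned ones are free. Counting distinct full assignments: branch {a=false, d=true} (b, c, e) contributes 8 new; branch {d=true, e=false} (a, b, c) contributes 4 new; branch {c=true, d=true} (a, b, e) contributes 2 new; branch {a=false, c=true} (b, d, e) contributes 4 new; branch {c=true, e=false} (a, b, d) contributes 2 new; branch {c=true} (a, b, d, e) contributes 2 new; branch {d=true} (a, b, c, e) contributes 2 new; branch {d=true} (a, b, c, e) contributes 0 new; branch {a=true, d=true} (b, c, e) contributes 0 new; branch {c=true, d=true} (a, b, e) contributes 0 new; branch {c=true, d=true} (a, b, e) contributes 0 new; branch {a=true, c=true} (b, d, e) contributes 0 new; branch {c=true, d=false, e=true} (a, b) contributes 0 new. Total: 24.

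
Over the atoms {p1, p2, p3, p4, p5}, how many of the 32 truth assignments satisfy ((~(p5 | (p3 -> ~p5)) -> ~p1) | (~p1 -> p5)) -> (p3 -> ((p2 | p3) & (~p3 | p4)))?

24

Initial set: {(((~(p5 | (p3 -> ~p5)) -> ~p1) | (~p1 -> p5)) -> (p3 -> ((p2 | p3) & (~p3 | p4))))}.
(((~(p5 | (p3 -> ~p5)) -> ~p1) | (~p1 -> p5)) -> (p3 -> ((p2 | p3) & (~p3 | p4)))): β-rule — branch into ~((~(p5 | (p3 -> ~p5)) -> ~p1) | (~p1 -> p5))  //  (p3 -> ((p2 | p3) & (~p3 | p4))).
  branch 1 (add ~((~(p5 | (p3 -> ~p5)) -> ~p1) | (~p1 -> p5))):
    ~((~(p5 | (p3 -> ~p5)) -> ~p1) | (~p1 -> p5)): α-rule — add ~(~(p5 | (p3 -> ~p5)) -> ~p1), ~(~p1 -> p5).
    ~(~(p5 | (p3 -> ~p5)) -> ~p1): α-rule — add ~(p5 | (p3 -> ~p5)), ~~p1.
    ~(~p1 -> p5): α-rule — add ~p1, ~p5.
    × closes — contains both p1 and ~p1.
  branch 2 (add (p3 -> ((p2 | p3) & (~p3 | p4)))):
    (p3 -> ((p2 | p3) & (~p3 | p4))): β-rule — branch into ~p3  //  ((p2 | p3) & (~p3 | p4)).
      branch 2.1 (add ~p3):
        ○ open, literals {p3=F}.
      branch 2.2 (add ((p2 | p3) & (~p3 | p4))):
        ((p2 | p3) & (~p3 | p4)): α-rule — add (p2 | p3), (~p3 | p4).
        (p2 | p3): β-rule — branch into p2  //  p3.
          branch 2.2.1 (add p2):
            (~p3 | p4): β-rule — branch into ~p3  //  p4.
              branch 2.2.1.1 (add ~p3):
                ○ open, literals {p2=T, p3=F}.
              branch 2.2.1.2 (add p4):
                ○ open, literals {p2=T, p4=T}.
          branch 2.2.2 (add p3):
            (~p3 | p4): β-rule — branch into ~p3  //  p4.
              branch 2.2.2.1 (add ~p3):
                × closes — contains both p3 and ~p3.
              branch 2.2.2.2 (add p4):
                ○ open, literals {p3=T, p4=T}.
2 branches closed, 4 open.
Each open branch fixes some atoms; the unmentioned ones are free. Counting distinct full assignments: branch {p3=F} (p1, p2, p4, p5) contributes 16 new; branch {p2=T, p3=F} (p1, p4, p5) contributes 0 new; branch {p2=T, p4=T} (p1, p3, p5) contributes 4 new; branch {p3=T, p4=T} (p1, p2, p5) contributes 4 new. Total: 24.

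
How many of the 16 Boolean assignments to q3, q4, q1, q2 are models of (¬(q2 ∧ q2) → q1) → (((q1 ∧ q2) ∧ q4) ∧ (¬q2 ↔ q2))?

4

Initial set: {((¬(q2 ∧ q2) → q1) → (((q1 ∧ q2) ∧ q4) ∧ (¬q2 ↔ q2)))}.
((¬(q2 ∧ q2) → q1) → (((q1 ∧ q2) ∧ q4) ∧ (¬q2 ↔ q2))): β-rule — branch into ¬(¬(q2 ∧ q2) → q1)  //  (((q1 ∧ q2) ∧ q4) ∧ (¬q2 ↔ q2)).
  branch 1 (add ¬(¬(q2 ∧ q2) → q1)):
    ¬(¬(q2 ∧ q2) → q1): α-rule — add ¬(q2 ∧ q2), ¬q1.
    ¬(q2 ∧ q2): β-rule — branch into ¬q2  //  ¬q2.
      branch 1.1 (add ¬q2):
        ○ open, literals {q1=false, q2=false}.
      branch 1.2 (add ¬q2):
        ○ open, literals {q1=false, q2=false}.
  branch 2 (add (((q1 ∧ q2) ∧ q4) ∧ (¬q2 ↔ q2))):
    (((q1 ∧ q2) ∧ q4) ∧ (¬q2 ↔ q2)): α-rule — add ((q1 ∧ q2) ∧ q4), (¬q2 ↔ q2).
    ((q1 ∧ q2) ∧ q4): α-rule — add (q1 ∧ q2), q4.
    (q1 ∧ q2): α-rule — add q1, q2.
    (¬q2 ↔ q2): β-rule — branch into ¬q2, q2  //  ¬¬q2, ¬q2.
      branch 2.1 (add ¬q2, q2):
        × closes — contains both q2 and ¬q2.
      branch 2.2 (add ¬¬q2, ¬q2):
        × closes — contains both q2 and ¬q2.
2 branches closed, 2 open.
Each open branch fixes some atoms; the unmentioned ones are free. Counting distinct full assignments: branch {q1=false, q2=false} (q3, q4) contributes 4 new; branch {q1=false, q2=false} (q3, q4) contributes 0 new. Total: 4.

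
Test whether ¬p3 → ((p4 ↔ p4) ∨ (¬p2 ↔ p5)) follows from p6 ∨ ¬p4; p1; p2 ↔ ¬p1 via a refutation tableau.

Yes

Initial set: {T (p6 ∨ ¬p4); T p1; T (p2 ↔ ¬p1); F (¬p3 → ((p4 ↔ p4) ∨ (¬p2 ↔ p5)))}.
F (¬p3 → ((p4 ↔ p4) ∨ (¬p2 ↔ p5))): α-rule — add T ¬p3, F ((p4 ↔ p4) ∨ (¬p2 ↔ p5)).
F ((p4 ↔ p4) ∨ (¬p2 ↔ p5)): α-rule — add F (p4 ↔ p4), F (¬p2 ↔ p5).
T (p6 ∨ ¬p4): β-rule — branch into T p6  //  T ¬p4.
  branch 1 (add T p6):
    T (p2 ↔ ¬p1): β-rule — branch into T p2, T ¬p1  //  F p2, F ¬p1.
      branch 1.1 (add T p2, T ¬p1):
        × closes — contains both p1 and ¬p1.
      branch 1.2 (add F p2, F ¬p1):
        F (p4 ↔ p4): β-rule — branch into T p4, F p4  //  F p4, T p4.
          branch 1.2.1 (add T p4, F p4):
            × closes — contains both p4 and ¬p4.
          branch 1.2.2 (add F p4, T p4):
            × closes — contains both p4 and ¬p4.
  branch 2 (add T ¬p4):
    T (p2 ↔ ¬p1): β-rule — branch into T p2, T ¬p1  //  F p2, F ¬p1.
      branch 2.1 (add T p2, T ¬p1):
        × closes — contains both p1 and ¬p1.
      branch 2.2 (add F p2, F ¬p1):
        F (p4 ↔ p4): β-rule — branch into T p4, F p4  //  F p4, T p4.
          branch 2.2.1 (add T p4, F p4):
            × closes — contains both p4 and ¬p4.
          branch 2.2.2 (add F p4, T p4):
            × closes — contains both p4 and ¬p4.
All 6 branches close.
Every branch closed, so the premises entail the conclusion.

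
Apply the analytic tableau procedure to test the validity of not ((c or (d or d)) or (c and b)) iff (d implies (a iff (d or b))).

Assume the negation and expand:
Initial set: {not (not ((c or (d or d)) or (c and b)) iff (d implies (a iff (d or b))))}.
not (not ((c or (d or d)) or (c and b)) iff (d implies (a iff (d or b)))): β-rule — branch into not ((c or (d or d)) or (c and b)), not (d implies (a iff (d or b)))  //  not not ((c or (d or d)) or (c and b)), (d implies (a iff (d or b))).
  branch 1 (add not ((c or (d or d)) or (c and b)), not (d implies (a iff (d or b)))):
    not ((c or (d or d)) or (c and b)): α-rule — add not (c or (d or d)), not (c and b).
    not (d implies (a iff (d or b))): α-rule — add d, not (a iff (d or b)).
    not (c or (d or d)): α-rule — add not c, not (d or d).
    not (d or d): α-rule — add not d, not d.
    × closes — contains both d and not d.
  branch 2 (add not not ((c or (d or d)) or (c and b)), (d implies (a iff (d or b)))):
    not not ((c or (d or d)) or (c and b)): β-rule — branch into (c or (d or d))  //  (c and b).
      branch 2.1 (add (c or (d or d))):
        (d implies (a iff (d or b))): β-rule — branch into not d  //  (a iff (d or b)).
          branch 2.1.1 (add not d):
            (c or (d or d)): β-rule — branch into c  //  (d or d).
              branch 2.1.1.1 (add c):
                ○ open, literals {c=T, d=F}.
              branch 2.1.1.2 (add (d or d)):
                (d or d): β-rule — branch into d  //  d.
                  branch 2.1.1.2.1 (add d):
                    × closes — contains both d and not d.
                  branch 2.1.1.2.2 (add d):
                    × closes — contains both d and not d.
          branch 2.1.2 (add (a iff (d or b))):
            (c or (d or d)): β-rule — branch into c  //  (d or d).
              branch 2.1.2.1 (add c):
                (a iff (d or b)): β-rule — branch into a, (d or b)  //  not a, not (d or b).
                  branch 2.1.2.1.1 (add a, (d or b)):
                    (d or b): β-rule — branch into d  //  b.
                      branch 2.1.2.1.1.1 (add d):
                        ○ open, literals {a=T, c=T, d=T}.
                      branch 2.1.2.1.1.2 (add b):
                        ○ open, literals {a=T, b=T, c=T}.
                  branch 2.1.2.1.2 (add not a, not (d or b)):
                    not (d or b): α-rule — add not d, not b.
                    ○ open, literals {a=F, b=F, c=T, d=F}.
              branch 2.1.2.2 (add (d or d)):
                (a iff (d or b)): β-rule — branch into a, (d or b)  //  not a, not (d or b).
                  branch 2.1.2.2.1 (add a, (d or b)):
                    (d or d): β-rule — branch into d  //  d.
                      branch 2.1.2.2.1.1 (add d):
                        (d or b): β-rule — branch into d  //  b.
                          branch 2.1.2.2.1.1.1 (add d):
                            ○ open, literals {a=T, d=T}.
                          branch 2.1.2.2.1.1.2 (add b):
                            ○ open, literals {a=T, b=T, d=T}.
                      branch 2.1.2.2.1.2 (add d):
                        (d or b): β-rule — branch into d  //  b.
                          branch 2.1.2.2.1.2.1 (add d):
                            ○ open, literals {a=T, d=T}.
                          branch 2.1.2.2.1.2.2 (add b):
                            ○ open, literals {a=T, b=T, d=T}.
                  branch 2.1.2.2.2 (add not a, not (d or b)):
                    not (d or b): α-rule — add not d, not b.
                    (d or d): β-rule — branch into d  //  d.
                      branch 2.1.2.2.2.1 (add d):
                        × closes — contains both d and not d.
                      branch 2.1.2.2.2.2 (add d):
                        × closes — contains both d and not d.
      branch 2.2 (add (c and b)):
        (c and b): α-rule — add c, b.
        (d implies (a iff (d or b))): β-rule — branch into not d  //  (a iff (d or b)).
          branch 2.2.1 (add not d):
            ○ open, literals {b=T, c=T, d=F}.
          branch 2.2.2 (add (a iff (d or b))):
            (a iff (d or b)): β-rule — branch into a, (d or b)  //  not a, not (d or b).
              branch 2.2.2.1 (add a, (d or b)):
                (d or b): β-rule — branch into d  //  b.
                  branch 2.2.2.1.1 (add d):
                    ○ open, literals {a=T, b=T, c=T, d=T}.
                  branch 2.2.2.1.2 (add b):
                    ○ open, literals {a=T, b=T, c=T}.
              branch 2.2.2.2 (add not a, not (d or b)):
                not (d or b): α-rule — add not d, not b.
                × closes — contains both b and not b.
6 branches closed, 11 open.
An open branch gives a countermodel: c=T, d=F (unmentioned atoms arbitrary); under it the original formula is false.

Not valid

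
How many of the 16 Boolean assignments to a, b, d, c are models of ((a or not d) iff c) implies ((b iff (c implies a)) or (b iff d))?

13

Initial set: {(((a or not d) iff c) implies ((b iff (c implies a)) or (b iff d)))}.
(((a or not d) iff c) implies ((b iff (c implies a)) or (b iff d))): β-rule — branch into not ((a or not d) iff c)  //  ((b iff (c implies a)) or (b iff d)).
  branch 1 (add not ((a or not d) iff c)):
    not ((a or not d) iff c): β-rule — branch into (a or not d), not c  //  not (a or not d), c.
      branch 1.1 (add (a or not d), not c):
        (a or not d): β-rule — branch into a  //  not d.
          branch 1.1.1 (add a):
            ○ open, literals {a=T, c=F}.
          branch 1.1.2 (add not d):
            ○ open, literals {c=F, d=F}.
      branch 1.2 (add not (a or not d), c):
        not (a or not d): α-rule — add not a, not not d.
        ○ open, literals {a=F, c=T, d=T}.
  branch 2 (add ((b iff (c implies a)) or (b iff d))):
    ((b iff (c implies a)) or (b iff d)): β-rule — branch into (b iff (c implies a))  //  (b iff d).
      branch 2.1 (add (b iff (c implies a))):
        (b iff (c implies a)): β-rule — branch into b, (c implies a)  //  not b, not (c implies a).
          branch 2.1.1 (add b, (c implies a)):
            (c implies a): β-rule — branch into not c  //  a.
              branch 2.1.1.1 (add not c):
                ○ open, literals {b=T, c=F}.
              branch 2.1.1.2 (add a):
                ○ open, literals {a=T, b=T}.
          branch 2.1.2 (add not b, not (c implies a)):
            not (c implies a): α-rule — add c, not a.
            ○ open, literals {a=F, b=F, c=T}.
      branch 2.2 (add (b iff d)):
        (b iff d): β-rule — branch into b, d  //  not b, not d.
          branch 2.2.1 (add b, d):
            ○ open, literals {b=T, d=T}.
          branch 2.2.2 (add not b, not d):
            ○ open, literals {b=F, d=F}.
0 branches closed, 8 open.
Each open branch fixes some atoms; the unmentioned ones are free. Counting distinct full assignments: branch {a=T, c=F} (b, d) contributes 4 new; branch {c=F, d=F} (a, b) contributes 2 new; branch {a=F, c=T, d=T} (b) contributes 2 new; branch {b=T, c=F} (a, d) contributes 1 new; branch {a=T, b=T} (d, c) contributes 2 new; branch {a=F, b=F, c=T} (d) contributes 1 new; branch {b=T, d=T} (a, c) contributes 0 new; branch {b=F, d=F} (a, c) contributes 1 new. Total: 13.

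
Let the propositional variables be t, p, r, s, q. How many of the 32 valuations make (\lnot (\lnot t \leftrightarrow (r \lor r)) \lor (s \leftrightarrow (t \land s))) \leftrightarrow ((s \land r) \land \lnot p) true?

Initial set: {((\lnot (\lnot t \leftrightarrow (r \lor r)) \lor (s \leftrightarrow (t \land s))) \leftrightarrow ((s \land r) \land \lnot p))}.
((\lnot (\lnot t \leftrightarrow (r \lor r)) \lor (s \leftrightarrow (t \land s))) \leftrightarrow ((s \land r) \land \lnot p)): β-rule — branch into (\lnot (\lnot t \leftrightarrow (r \lor r)) \lor (s \leftrightarrow (t \land s))), ((s \land r) \land \lnot p)  //  \lnot (\lnot (\lnot t \leftrightarrow (r \lor r)) \lor (s \leftrightarrow (t \land s))), \lnot ((s \land r) \land \lnot p).
  branch 1 (add (\lnot (\lnot t \leftrightarrow (r \lor r)) \lor (s \leftrightarrow (t \land s))), ((s \land r) \land \lnot p)):
    ((s \land r) \land \lnot p): α-rule — add (s \land r), \lnot p.
    (s \land r): α-rule — add s, r.
    (\lnot (\lnot t \leftrightarrow (r \lor r)) \lor (s \leftrightarrow (t \land s))): β-rule — branch into \lnot (\lnot t \leftrightarrow (r \lor r))  //  (s \leftrightarrow (t \land s)).
      branch 1.1 (add \lnot (\lnot t \leftrightarrow (r \lor r))):
        \lnot (\lnot t \leftrightarrow (r \lor r)): β-rule — branch into \lnot t, \lnot (r \lor r)  //  \lnot \lnot t, (r \lor r).
          branch 1.1.1 (add \lnot t, \lnot (r \lor r)):
            \lnot (r \lor r): α-rule — add \lnot r, \lnot r.
            × closes — contains both r and \lnot r.
          branch 1.1.2 (add \lnot \lnot t, (r \lor r)):
            (r \lor r): β-rule — branch into r  //  r.
              branch 1.1.2.1 (add r):
                ○ open, literals {p=F, r=T, s=T, t=T}.
              branch 1.1.2.2 (add r):
                ○ open, literals {p=F, r=T, s=T, t=T}.
      branch 1.2 (add (s \leftrightarrow (t \land s))):
        (s \leftrightarrow (t \land s)): β-rule — branch into s, (t \land s)  //  \lnot s, \lnot (t \land s).
          branch 1.2.1 (add s, (t \land s)):
            (t \land s): α-rule — add t, s.
            ○ open, literals {p=F, r=T, s=T, t=T}.
          branch 1.2.2 (add \lnot s, \lnot (t \land s)):
            × closes — contains both s and \lnot s.
  branch 2 (add \lnot (\lnot (\lnot t \leftrightarrow (r \lor r)) \lor (s \leftrightarrow (t \land s))), \lnot ((s \land r) \land \lnot p)):
    \lnot (\lnot (\lnot t \leftrightarrow (r \lor r)) \lor (s \leftrightarrow (t \land s))): α-rule — add \lnot \lnot (\lnot t \leftrightarrow (r \lor r)), \lnot (s \leftrightarrow (t \land s)).
    \lnot ((s \land r) \land \lnot p): β-rule — branch into \lnot (s \land r)  //  \lnot \lnot p.
      branch 2.1 (add \lnot (s \land r)):
        \lnot \lnot (\lnot t \leftrightarrow (r \lor r)): β-rule — branch into \lnot t, (r \lor r)  //  \lnot \lnot t, \lnot (r \lor r).
          branch 2.1.1 (add \lnot t, (r \lor r)):
            \lnot (s \leftrightarrow (t \land s)): β-rule — branch into s, \lnot (t \land s)  //  \lnot s, (t \land s).
              branch 2.1.1.1 (add s, \lnot (t \land s)):
                \lnot (s \land r): β-rule — branch into \lnot s  //  \lnot r.
                  branch 2.1.1.1.1 (add \lnot s):
                    × closes — contains both s and \lnot s.
                  branch 2.1.1.1.2 (add \lnot r):
                    (r \lor r): β-rule — branch into r  //  r.
                      branch 2.1.1.1.2.1 (add r):
                        × closes — contains both r and \lnot r.
                      branch 2.1.1.1.2.2 (add r):
                        × closes — contains both r and \lnot r.
              branch 2.1.1.2 (add \lnot s, (t \land s)):
                (t \land s): α-rule — add t, s.
                × closes — contains both t and \lnot t.
          branch 2.1.2 (add \lnot \lnot t, \lnot (r \lor r)):
            \lnot (r \lor r): α-rule — add \lnot r, \lnot r.
            \lnot (s \leftrightarrow (t \land s)): β-rule — branch into s, \lnot (t \land s)  //  \lnot s, (t \land s).
              branch 2.1.2.1 (add s, \lnot (t \land s)):
                \lnot (s \land r): β-rule — branch into \lnot s  //  \lnot r.
                  branch 2.1.2.1.1 (add \lnot s):
                    × closes — contains both s and \lnot s.
                  branch 2.1.2.1.2 (add \lnot r):
                    \lnot (t \land s): β-rule — branch into \lnot t  //  \lnot s.
                      branch 2.1.2.1.2.1 (add \lnot t):
                        × closes — contains both t and \lnot t.
                      branch 2.1.2.1.2.2 (add \lnot s):
                        × closes — contains both s and \lnot s.
              branch 2.1.2.2 (add \lnot s, (t \land s)):
                (t \land s): α-rule — add t, s.
                × closes — contains both s and \lnot s.
      branch 2.2 (add \lnot \lnot p):
        \lnot \lnot (\lnot t \leftrightarrow (r \lor r)): β-rule — branch into \lnot t, (r \lor r)  //  \lnot \lnot t, \lnot (r \lor r).
          branch 2.2.1 (add \lnot t, (r \lor r)):
            \lnot (s \leftrightarrow (t \land s)): β-rule — branch into s, \lnot (t \land s)  //  \lnot s, (t \land s).
              branch 2.2.1.1 (add s, \lnot (t \land s)):
                (r \lor r): β-rule — branch into r  //  r.
                  branch 2.2.1.1.1 (add r):
                    \lnot (t \land s): β-rule — branch into \lnot t  //  \lnot s.
                      branch 2.2.1.1.1.1 (add \lnot t):
                        ○ open, literals {p=T, r=T, s=T, t=F}.
                      branch 2.2.1.1.1.2 (add \lnot s):
                        × closes — contains both s and \lnot s.
                  branch 2.2.1.1.2 (add r):
                    \lnot (t \land s): β-rule — branch into \lnot t  //  \lnot s.
                      branch 2.2.1.1.2.1 (add \lnot t):
                        ○ open, literals {p=T, r=T, s=T, t=F}.
                      branch 2.2.1.1.2.2 (add \lnot s):
                        × closes — contains both s and \lnot s.
              branch 2.2.1.2 (add \lnot s, (t \land s)):
                (t \land s): α-rule — add t, s.
                × closes — contains both t and \lnot t.
          branch 2.2.2 (add \lnot \lnot t, \lnot (r \lor r)):
            \lnot (r \lor r): α-rule — add \lnot r, \lnot r.
            \lnot (s \leftrightarrow (t \land s)): β-rule — branch into s, \lnot (t \land s)  //  \lnot s, (t \land s).
              branch 2.2.2.1 (add s, \lnot (t \land s)):
                \lnot (t \land s): β-rule — branch into \lnot t  //  \lnot s.
                  branch 2.2.2.1.1 (add \lnot t):
                    × closes — contains both t and \lnot t.
                  branch 2.2.2.1.2 (add \lnot s):
                    × closes — contains both s and \lnot s.
              branch 2.2.2.2 (add \lnot s, (t \land s)):
                (t \land s): α-rule — add t, s.
                × closes — contains both s and \lnot s.
16 branches closed, 5 open.
Each open branch fixes some atoms; the unmentioned ones are free. Counting distinct full assignments: branch {p=F, r=T, s=T, t=T} (q) contributes 2 new; branch {p=F, r=T, s=T, t=T} (q) contributes 0 new; branch {p=F, r=T, s=T, t=T} (q) contributes 0 new; branch {p=T, r=T, s=T, t=F} (q) contributes 2 new; branch {p=T, r=T, s=T, t=F} (q) contributes 0 new. Total: 4.

4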